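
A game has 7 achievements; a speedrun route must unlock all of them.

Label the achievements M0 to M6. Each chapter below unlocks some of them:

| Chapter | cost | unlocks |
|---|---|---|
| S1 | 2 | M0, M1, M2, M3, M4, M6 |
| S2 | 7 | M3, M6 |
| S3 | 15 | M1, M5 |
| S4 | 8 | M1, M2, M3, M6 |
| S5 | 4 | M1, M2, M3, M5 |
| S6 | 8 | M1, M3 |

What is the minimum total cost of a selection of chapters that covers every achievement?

S1, S5 together cover every achievement (S1 ∪ S5 = {M0, M1, M2, M3, M4, M5, M6}); total cost 2 + 4 = 6.
No covering selection has total cost below 6.

6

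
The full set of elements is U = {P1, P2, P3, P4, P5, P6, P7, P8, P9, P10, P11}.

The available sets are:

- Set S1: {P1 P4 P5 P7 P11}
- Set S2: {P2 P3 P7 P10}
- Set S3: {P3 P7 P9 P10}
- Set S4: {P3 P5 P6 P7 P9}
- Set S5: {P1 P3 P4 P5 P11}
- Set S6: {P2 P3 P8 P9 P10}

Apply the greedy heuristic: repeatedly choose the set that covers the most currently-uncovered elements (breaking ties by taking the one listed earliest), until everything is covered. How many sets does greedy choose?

Greedy: pick S1 (covers 5 new) → pick S6 (covers 5 new) → pick S4 (covers 1 new). Total picks: 3.

3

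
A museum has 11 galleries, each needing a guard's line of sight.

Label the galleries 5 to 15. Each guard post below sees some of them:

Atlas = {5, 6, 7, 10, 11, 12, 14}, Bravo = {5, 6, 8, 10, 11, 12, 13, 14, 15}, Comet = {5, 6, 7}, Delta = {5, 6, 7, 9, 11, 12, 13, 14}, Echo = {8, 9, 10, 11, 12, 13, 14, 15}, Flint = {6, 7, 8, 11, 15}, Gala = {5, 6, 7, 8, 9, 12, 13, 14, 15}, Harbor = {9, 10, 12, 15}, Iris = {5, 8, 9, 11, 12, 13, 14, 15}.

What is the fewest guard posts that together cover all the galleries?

Comet and Echo together: Comet ∪ Echo = {5, 6, 7, 8, 9, 10, 11, 12, 13, 14, 15} — every gallery is covered.
No single guard post has all 11 galleries (the largest, Bravo, has 9), so 2 is optimal.

2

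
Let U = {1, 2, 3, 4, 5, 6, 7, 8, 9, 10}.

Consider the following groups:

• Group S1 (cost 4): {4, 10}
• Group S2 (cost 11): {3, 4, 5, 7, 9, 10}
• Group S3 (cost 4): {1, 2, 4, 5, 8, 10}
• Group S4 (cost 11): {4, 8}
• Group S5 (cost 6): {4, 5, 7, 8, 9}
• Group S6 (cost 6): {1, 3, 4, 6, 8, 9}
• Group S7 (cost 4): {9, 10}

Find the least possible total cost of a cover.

16

S3, S5, S6 together cover every item (S3 ∪ S5 ∪ S6 = {1, 2, 3, 4, 5, 6, 7, 8, 9, 10}); total cost 4 + 6 + 6 = 16.
No covering selection has total cost below 16.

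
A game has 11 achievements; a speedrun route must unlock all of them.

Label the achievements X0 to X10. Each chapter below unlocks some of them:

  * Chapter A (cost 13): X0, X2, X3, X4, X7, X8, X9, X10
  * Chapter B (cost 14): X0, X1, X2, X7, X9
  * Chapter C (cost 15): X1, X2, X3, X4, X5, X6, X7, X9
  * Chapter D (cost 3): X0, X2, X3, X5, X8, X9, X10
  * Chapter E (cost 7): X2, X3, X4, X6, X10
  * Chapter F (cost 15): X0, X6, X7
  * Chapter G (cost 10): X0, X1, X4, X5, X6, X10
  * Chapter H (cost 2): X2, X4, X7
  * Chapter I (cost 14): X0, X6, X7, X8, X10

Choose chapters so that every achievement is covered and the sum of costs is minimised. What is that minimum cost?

15

D, G, H together cover every achievement (D ∪ G ∪ H = {X0, X1, X2, X3, X4, X5, X6, X7, X8, X9, X10}); total cost 3 + 10 + 2 = 15.
No covering selection has total cost below 15.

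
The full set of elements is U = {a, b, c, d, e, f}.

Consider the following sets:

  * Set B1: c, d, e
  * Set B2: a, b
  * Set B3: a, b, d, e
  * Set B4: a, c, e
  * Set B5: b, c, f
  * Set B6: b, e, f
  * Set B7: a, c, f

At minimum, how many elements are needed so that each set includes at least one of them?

2

H = {b, c} meets every set (each contains at least one member of H), and |H| = 2.
The sets B1, B2 are pairwise disjoint, so any hitting set needs a separate element for each — at least 2. Hence 2 is optimal.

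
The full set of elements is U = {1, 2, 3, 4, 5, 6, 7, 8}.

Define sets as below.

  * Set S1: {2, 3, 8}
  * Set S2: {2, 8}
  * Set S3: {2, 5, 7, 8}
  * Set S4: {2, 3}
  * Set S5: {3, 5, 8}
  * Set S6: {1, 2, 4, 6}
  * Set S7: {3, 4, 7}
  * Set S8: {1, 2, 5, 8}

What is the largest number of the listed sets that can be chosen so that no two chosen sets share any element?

2

S2, S7 are pairwise disjoint (S2={2,8}; S7={3,4,7}).
Every remaining set overlaps one of these, and no 3 of the listed sets are pairwise disjoint, so 2 is the maximum.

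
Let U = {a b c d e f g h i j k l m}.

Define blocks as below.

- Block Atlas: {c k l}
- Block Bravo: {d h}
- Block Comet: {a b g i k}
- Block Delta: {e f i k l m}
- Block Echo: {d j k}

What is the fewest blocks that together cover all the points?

Atlas and Bravo and Comet and Delta and Echo together: Atlas ∪ Bravo ∪ Comet ∪ Delta ∪ Echo = {a, b, c, d, e, f, g, h, i, j, k, l, m} — every point is covered.
No 4 of the 5 blocks cover everything (all 5 combinations miss at least one point), so 5 is optimal.

5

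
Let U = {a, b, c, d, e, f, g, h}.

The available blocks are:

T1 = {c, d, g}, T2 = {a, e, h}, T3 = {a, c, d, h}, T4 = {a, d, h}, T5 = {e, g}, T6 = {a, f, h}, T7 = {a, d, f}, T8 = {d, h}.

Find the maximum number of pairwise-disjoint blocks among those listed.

T1, T2 are pairwise disjoint (T1={c,d,g}; T2={a,e,h}).
Every remaining block overlaps one of these, and no 3 of the listed blocks are pairwise disjoint, so 2 is the maximum.

2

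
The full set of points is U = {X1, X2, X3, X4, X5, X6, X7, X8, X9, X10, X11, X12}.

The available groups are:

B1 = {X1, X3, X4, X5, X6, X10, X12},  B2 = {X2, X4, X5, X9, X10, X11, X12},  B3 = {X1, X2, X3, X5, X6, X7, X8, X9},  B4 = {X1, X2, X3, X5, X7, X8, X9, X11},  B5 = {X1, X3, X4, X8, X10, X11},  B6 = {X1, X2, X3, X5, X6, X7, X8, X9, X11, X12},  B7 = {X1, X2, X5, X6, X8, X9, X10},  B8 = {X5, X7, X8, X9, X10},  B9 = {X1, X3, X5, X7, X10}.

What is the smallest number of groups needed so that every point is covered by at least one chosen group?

Take {B1, B4}. Their union is {X1, X2, X3, X4, X5, X6, X7, X8, X9, X10, X11, X12}, which is all 12 points.
No single group has all 12 points (the largest, B6, has 10), so 2 is optimal.

2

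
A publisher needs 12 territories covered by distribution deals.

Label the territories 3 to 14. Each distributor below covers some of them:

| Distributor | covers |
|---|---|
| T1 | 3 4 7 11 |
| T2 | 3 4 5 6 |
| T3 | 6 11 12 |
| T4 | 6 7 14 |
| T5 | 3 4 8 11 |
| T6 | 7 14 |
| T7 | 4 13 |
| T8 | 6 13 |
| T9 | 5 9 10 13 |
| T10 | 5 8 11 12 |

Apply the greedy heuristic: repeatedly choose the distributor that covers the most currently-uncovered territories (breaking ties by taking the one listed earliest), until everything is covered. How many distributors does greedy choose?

5

Greedy: pick T1 (covers 4 new) → pick T9 (covers 4 new) → pick T3 (covers 2 new) → pick T4 (covers 1 new) → pick T5 (covers 1 new). Total picks: 5.
(The true minimum cover uses only 4 distributors, so greedy is not optimal here.)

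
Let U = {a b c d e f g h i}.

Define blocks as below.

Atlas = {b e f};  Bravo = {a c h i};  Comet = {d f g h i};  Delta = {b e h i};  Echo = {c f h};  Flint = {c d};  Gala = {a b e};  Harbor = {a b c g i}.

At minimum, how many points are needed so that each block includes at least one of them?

The 3 points {c, e, g} hit every block.
No choice of 2 points meets every block, so 3 is the minimum.

3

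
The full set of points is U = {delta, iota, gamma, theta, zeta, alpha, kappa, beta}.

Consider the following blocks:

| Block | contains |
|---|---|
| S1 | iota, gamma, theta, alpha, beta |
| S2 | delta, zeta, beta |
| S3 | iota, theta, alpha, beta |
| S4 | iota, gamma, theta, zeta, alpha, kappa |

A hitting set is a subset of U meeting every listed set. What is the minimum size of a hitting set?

2

Take H = {delta, theta}. Each listed block contains at least one of these, so H is a hitting set of size 2.
No single point lies in every block, so at least 2 are needed and 2 is optimal.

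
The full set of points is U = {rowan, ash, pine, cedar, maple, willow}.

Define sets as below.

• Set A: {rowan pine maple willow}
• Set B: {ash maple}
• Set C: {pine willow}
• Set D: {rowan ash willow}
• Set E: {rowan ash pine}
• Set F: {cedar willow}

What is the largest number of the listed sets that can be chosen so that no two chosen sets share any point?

2

B, F are pairwise disjoint (B={ash,maple}; F={cedar,willow}).
Every remaining set overlaps one of these, and no 3 of the listed sets are pairwise disjoint, so 2 is the maximum.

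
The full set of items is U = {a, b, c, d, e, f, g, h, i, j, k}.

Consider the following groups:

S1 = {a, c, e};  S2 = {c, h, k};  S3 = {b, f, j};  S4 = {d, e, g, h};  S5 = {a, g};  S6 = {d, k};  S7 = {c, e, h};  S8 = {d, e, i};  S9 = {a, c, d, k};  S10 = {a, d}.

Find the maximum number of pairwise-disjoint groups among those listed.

4

S3, S5, S6, S7 are pairwise disjoint (S3={b,f,j}; S5={a,g}; S6={d,k}; S7={c,e,h}).
Every remaining group overlaps one of these, and no 5 of the listed groups are pairwise disjoint, so 4 is the maximum.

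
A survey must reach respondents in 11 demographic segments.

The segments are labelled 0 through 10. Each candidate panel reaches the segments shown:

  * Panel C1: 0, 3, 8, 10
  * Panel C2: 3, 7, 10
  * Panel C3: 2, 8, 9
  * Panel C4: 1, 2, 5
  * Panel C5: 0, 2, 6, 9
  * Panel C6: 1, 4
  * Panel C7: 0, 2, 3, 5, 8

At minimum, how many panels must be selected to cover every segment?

Take {C2, C5, C6, C7}. Their union is {0, 1, 2, 3, 4, 5, 6, 7, 8, 9, 10}, which is all 11 segments.
Only C5 contains 6, so C5 is forced; the remaining 7 segments need at least 3 more panels (each remaining panel adds at most 3) — so at least 4 panels are needed, and 4 is optimal.

4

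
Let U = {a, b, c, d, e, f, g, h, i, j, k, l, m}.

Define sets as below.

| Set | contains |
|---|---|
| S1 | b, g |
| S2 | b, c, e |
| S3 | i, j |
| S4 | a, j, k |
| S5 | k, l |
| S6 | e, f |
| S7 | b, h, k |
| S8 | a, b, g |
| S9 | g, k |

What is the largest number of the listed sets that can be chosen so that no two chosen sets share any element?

S3, S5, S6, S8 are pairwise disjoint (S3={i,j}; S5={k,l}; S6={e,f}; S8={a,b,g}).
Every remaining set overlaps one of these, and no 5 of the listed sets are pairwise disjoint, so 4 is the maximum.

4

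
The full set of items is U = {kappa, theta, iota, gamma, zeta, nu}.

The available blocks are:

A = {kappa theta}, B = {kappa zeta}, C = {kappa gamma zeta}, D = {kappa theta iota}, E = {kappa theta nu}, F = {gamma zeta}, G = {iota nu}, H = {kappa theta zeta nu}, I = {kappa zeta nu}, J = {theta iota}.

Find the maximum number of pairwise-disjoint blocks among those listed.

3

A, F, G are pairwise disjoint (A={kappa,theta}; F={gamma,zeta}; G={iota,nu}).
Every remaining block overlaps one of these, and no 4 of the listed blocks are pairwise disjoint, so 3 is the maximum.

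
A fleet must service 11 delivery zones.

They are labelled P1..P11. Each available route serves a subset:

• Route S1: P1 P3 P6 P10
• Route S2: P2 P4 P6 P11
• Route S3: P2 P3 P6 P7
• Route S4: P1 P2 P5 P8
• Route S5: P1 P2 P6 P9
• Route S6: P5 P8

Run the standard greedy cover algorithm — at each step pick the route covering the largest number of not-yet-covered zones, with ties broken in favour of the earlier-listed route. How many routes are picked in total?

5

Greedy: pick S1 (covers 4 new) → pick S2 (covers 3 new) → pick S4 (covers 2 new) → pick S3 (covers 1 new) → pick S5 (covers 1 new). Total picks: 5.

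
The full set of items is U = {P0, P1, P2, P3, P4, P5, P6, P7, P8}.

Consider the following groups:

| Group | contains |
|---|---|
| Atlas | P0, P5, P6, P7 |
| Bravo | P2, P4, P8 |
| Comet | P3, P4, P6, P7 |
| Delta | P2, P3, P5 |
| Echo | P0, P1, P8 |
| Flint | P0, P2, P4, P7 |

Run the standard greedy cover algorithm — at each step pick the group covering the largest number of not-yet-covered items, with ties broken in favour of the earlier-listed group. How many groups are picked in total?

Greedy: pick Atlas (covers 4 new) → pick Bravo (covers 3 new) → pick Comet (covers 1 new) → pick Echo (covers 1 new). Total picks: 4.
(The true minimum cover uses only 3 groups, so greedy is not optimal here.)

4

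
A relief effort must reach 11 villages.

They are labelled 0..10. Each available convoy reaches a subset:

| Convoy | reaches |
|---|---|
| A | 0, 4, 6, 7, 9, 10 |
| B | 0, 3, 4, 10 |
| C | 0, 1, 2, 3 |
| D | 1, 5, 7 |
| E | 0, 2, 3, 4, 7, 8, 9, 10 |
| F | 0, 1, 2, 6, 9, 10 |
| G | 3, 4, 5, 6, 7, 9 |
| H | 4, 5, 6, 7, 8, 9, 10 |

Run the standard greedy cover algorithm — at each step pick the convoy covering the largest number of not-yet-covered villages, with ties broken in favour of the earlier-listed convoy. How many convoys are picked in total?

3

Greedy: pick E (covers 8 new) → pick D (covers 2 new) → pick A (covers 1 new). Total picks: 3.
(The true minimum cover uses only 2 convoys, so greedy is not optimal here.)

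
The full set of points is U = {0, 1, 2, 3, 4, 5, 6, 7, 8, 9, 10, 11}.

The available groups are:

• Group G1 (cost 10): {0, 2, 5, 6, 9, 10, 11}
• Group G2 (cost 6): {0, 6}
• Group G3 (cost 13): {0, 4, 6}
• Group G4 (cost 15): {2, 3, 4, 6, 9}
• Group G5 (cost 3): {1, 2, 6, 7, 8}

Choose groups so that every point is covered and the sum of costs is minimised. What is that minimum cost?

28

G1, G4, G5 together cover every point (G1 ∪ G4 ∪ G5 = {0, 1, 2, 3, 4, 5, 6, 7, 8, 9, 10, 11}); total cost 10 + 15 + 3 = 28.
No covering selection has total cost below 28.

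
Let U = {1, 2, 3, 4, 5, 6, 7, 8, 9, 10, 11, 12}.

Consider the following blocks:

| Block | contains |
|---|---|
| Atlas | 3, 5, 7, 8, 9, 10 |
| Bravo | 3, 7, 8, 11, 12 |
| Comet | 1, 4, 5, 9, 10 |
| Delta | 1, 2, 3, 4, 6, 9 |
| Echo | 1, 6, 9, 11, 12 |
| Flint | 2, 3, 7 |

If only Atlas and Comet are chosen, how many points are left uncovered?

Union of Atlas, Comet = {1, 3, 4, 5, 7, 8, 9, 10}.
Not covered: 2, 6, 11, 12 — 4 points.

4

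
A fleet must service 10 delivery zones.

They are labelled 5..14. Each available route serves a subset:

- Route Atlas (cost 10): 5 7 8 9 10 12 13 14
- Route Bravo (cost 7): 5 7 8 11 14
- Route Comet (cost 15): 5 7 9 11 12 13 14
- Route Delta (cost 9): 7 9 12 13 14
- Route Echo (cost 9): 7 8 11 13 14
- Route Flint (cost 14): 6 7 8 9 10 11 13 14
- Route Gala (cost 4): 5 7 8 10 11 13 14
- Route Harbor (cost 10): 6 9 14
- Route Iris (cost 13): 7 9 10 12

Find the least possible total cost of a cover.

23

Delta, Gala, Harbor together cover every zone (Delta ∪ Gala ∪ Harbor = {5, 6, 7, 8, 9, 10, 11, 12, 13, 14}); total cost 9 + 4 + 10 = 23.
No covering selection has total cost below 23.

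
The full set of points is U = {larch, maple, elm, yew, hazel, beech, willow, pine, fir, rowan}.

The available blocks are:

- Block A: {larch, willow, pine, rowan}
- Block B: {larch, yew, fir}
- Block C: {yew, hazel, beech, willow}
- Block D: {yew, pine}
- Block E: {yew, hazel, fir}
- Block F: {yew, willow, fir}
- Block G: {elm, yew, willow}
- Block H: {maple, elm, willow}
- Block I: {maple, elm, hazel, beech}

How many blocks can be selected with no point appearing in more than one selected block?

2

D, I are pairwise disjoint (D={yew,pine}; I={maple,elm,hazel,beech}).
Every remaining block overlaps one of these, and no 3 of the listed blocks are pairwise disjoint, so 2 is the maximum.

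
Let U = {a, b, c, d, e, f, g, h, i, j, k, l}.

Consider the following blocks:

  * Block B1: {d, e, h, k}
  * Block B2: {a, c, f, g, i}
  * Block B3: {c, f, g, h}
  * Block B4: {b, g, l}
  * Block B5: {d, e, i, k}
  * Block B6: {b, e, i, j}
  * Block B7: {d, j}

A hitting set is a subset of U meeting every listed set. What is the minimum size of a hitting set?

T = {d, e, g} meets every block (each contains at least one member of T), and |T| = 3.
No choice of 2 points meets every block, so 3 is the minimum.

3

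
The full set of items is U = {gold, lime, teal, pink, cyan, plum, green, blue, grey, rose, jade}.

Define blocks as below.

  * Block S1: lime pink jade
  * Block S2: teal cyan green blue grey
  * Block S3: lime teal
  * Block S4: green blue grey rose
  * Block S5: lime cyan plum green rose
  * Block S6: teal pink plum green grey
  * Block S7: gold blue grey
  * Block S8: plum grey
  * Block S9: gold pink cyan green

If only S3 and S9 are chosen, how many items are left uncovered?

Union of S3, S9 = {gold, lime, teal, pink, cyan, green}.
Not covered: plum, blue, grey, rose, jade — 5 items.

5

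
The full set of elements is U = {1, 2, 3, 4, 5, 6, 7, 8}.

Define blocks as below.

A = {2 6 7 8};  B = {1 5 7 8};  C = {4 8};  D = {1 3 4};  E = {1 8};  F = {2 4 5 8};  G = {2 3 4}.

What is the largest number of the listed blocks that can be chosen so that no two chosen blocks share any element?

A, D are pairwise disjoint (A={2,6,7,8}; D={1,3,4}).
Every remaining block overlaps one of these, and no 3 of the listed blocks are pairwise disjoint, so 2 is the maximum.

2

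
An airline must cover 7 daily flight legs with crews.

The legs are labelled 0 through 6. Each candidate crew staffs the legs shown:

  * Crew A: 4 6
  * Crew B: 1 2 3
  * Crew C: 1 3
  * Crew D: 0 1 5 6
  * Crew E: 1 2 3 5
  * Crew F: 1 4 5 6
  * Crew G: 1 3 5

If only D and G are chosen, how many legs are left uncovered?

Union of D, G = {0, 1, 3, 5, 6}.
Not covered: 2, 4 — 2 legs.

2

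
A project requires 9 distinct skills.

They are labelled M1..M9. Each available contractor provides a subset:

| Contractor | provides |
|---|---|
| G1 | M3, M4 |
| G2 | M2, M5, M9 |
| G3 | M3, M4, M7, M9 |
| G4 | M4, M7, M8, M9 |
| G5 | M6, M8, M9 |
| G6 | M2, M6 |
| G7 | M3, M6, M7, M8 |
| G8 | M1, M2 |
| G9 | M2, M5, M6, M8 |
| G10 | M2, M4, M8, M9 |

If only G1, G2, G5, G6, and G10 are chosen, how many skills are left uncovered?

Union of G1, G2, G5, G6, G10 = {M2, M3, M4, M5, M6, M8, M9}.
Not covered: M1, M7 — 2 skills.

2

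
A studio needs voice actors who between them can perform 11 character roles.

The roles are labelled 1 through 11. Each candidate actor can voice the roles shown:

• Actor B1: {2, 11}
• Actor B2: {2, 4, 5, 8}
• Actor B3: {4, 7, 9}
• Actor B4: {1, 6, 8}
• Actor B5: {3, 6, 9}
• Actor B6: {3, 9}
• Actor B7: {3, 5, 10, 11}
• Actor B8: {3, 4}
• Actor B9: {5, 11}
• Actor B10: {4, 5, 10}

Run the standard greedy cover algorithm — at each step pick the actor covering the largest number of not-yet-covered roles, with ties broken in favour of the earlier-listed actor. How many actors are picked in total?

Greedy: pick B2 (covers 4 new) → pick B5 (covers 3 new) → pick B7 (covers 2 new) → pick B3 (covers 1 new) → pick B4 (covers 1 new). Total picks: 5.
(The true minimum cover uses only 4 actors, so greedy is not optimal here.)

5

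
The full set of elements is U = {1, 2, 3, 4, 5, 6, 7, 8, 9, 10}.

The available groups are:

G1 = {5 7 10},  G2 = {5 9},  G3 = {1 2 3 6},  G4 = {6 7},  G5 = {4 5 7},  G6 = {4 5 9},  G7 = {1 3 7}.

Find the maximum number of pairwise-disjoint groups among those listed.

G6, G7 are pairwise disjoint (G6={4,5,9}; G7={1,3,7}).
Every remaining group overlaps one of these, and no 3 of the listed groups are pairwise disjoint, so 2 is the maximum.

2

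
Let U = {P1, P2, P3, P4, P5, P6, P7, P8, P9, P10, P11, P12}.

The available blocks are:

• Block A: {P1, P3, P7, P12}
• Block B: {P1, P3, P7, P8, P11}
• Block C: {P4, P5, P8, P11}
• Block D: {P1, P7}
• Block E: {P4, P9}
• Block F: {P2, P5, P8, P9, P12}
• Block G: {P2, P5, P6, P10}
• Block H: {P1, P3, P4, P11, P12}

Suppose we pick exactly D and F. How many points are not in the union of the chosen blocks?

5

Union of D, F = {P1, P2, P5, P7, P8, P9, P12}.
Not covered: P3, P4, P6, P10, P11 — 5 points.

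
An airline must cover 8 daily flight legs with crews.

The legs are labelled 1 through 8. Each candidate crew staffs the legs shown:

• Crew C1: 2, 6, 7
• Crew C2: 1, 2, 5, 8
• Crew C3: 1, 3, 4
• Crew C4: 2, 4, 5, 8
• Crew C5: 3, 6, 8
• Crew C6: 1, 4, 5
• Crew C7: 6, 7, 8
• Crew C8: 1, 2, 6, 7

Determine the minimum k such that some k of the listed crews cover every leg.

3

Take {C2, C3, C8}. Their union is {1, 2, 3, 4, 5, 6, 7, 8}, which is all 8 legs.
No 2 of the 8 crews cover everything (all 28 combinations miss at least one leg), so 3 is optimal.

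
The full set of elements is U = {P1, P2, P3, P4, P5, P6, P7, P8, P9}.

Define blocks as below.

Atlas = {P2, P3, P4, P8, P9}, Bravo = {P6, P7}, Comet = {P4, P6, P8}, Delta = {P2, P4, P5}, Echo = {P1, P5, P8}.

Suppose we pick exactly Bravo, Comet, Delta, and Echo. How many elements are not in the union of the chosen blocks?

Union of Bravo, Comet, Delta, Echo = {P1, P2, P4, P5, P6, P7, P8}.
Not covered: P3, P9 — 2 elements.

2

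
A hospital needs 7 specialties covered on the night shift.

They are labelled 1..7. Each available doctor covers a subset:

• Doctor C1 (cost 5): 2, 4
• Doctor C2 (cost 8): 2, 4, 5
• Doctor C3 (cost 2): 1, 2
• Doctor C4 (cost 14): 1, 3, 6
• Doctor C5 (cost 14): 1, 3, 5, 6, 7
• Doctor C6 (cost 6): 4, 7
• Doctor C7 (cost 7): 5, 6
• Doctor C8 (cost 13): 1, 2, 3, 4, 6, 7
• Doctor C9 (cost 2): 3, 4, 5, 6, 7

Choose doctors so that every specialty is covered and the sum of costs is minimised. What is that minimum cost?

C3, C9 together cover every specialty (C3 ∪ C9 = {1, 2, 3, 4, 5, 6, 7}); total cost 2 + 2 = 4.
No covering selection has total cost below 4.

4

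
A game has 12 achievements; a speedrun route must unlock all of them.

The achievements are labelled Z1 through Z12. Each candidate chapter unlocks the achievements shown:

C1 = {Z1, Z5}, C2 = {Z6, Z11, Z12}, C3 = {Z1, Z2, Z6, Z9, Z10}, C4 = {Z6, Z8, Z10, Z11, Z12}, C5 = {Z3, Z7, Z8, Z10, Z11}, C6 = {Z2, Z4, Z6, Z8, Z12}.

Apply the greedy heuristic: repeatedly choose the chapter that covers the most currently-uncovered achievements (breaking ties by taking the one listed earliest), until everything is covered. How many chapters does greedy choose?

Greedy: pick C3 (covers 5 new) → pick C5 (covers 4 new) → pick C6 (covers 2 new) → pick C1 (covers 1 new). Total picks: 4.

4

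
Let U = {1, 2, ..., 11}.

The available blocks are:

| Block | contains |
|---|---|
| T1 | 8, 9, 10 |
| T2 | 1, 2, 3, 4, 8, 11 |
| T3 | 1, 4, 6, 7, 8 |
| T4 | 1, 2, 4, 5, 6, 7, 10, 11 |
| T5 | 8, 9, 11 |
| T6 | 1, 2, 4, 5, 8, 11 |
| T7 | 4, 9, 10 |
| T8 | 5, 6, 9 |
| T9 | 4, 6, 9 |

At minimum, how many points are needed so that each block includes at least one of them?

Take H = {4, 9}. Each listed block contains at least one of these, so H is a hitting set of size 2.
The blocks T2, T8 are pairwise disjoint, so any hitting set needs a separate point for each — at least 2. Hence 2 is optimal.

2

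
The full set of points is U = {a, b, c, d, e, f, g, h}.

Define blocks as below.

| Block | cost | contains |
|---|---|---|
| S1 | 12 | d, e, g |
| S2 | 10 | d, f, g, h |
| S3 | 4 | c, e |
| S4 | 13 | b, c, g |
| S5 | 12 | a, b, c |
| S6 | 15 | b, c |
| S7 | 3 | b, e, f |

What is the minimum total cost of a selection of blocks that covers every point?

25

S2, S5, S7 together cover every point (S2 ∪ S5 ∪ S7 = {a, b, c, d, e, f, g, h}); total cost 10 + 12 + 3 = 25.
The greedy pick S7, S2, S3, S5 costs 29; no covering selection beats 25.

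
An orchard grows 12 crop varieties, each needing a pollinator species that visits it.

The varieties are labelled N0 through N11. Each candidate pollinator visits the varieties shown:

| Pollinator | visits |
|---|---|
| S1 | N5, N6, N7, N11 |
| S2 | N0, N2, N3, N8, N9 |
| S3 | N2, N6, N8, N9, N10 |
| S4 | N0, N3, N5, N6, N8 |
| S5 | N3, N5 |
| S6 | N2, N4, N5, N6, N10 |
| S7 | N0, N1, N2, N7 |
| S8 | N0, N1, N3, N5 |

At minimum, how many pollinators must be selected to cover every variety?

4

Take {S1, S2, S6, S8}. Their union is {N0, N1, N2, N3, N4, N5, N6, N7, N8, N9, N10, N11}, which is all 12 varieties.
No 3 of the 8 pollinators cover everything (all 56 combinations miss at least one variety), so 4 is optimal.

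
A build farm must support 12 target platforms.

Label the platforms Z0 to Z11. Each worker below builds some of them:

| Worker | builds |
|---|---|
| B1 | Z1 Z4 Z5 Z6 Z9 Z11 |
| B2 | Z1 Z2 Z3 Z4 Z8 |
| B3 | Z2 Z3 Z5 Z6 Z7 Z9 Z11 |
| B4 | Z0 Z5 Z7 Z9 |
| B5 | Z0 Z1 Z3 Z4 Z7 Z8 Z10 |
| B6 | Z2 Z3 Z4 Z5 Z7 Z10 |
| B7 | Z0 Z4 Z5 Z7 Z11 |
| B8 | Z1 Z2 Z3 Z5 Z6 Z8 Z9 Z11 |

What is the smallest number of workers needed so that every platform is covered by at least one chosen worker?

2

B3 and B5 together: B3 ∪ B5 = {Z0, Z1, Z2, Z3, Z4, Z5, Z6, Z7, Z8, Z9, Z10, Z11} — every platform is covered.
No single worker has all 12 platforms (the largest, B8, has 8), so 2 is optimal.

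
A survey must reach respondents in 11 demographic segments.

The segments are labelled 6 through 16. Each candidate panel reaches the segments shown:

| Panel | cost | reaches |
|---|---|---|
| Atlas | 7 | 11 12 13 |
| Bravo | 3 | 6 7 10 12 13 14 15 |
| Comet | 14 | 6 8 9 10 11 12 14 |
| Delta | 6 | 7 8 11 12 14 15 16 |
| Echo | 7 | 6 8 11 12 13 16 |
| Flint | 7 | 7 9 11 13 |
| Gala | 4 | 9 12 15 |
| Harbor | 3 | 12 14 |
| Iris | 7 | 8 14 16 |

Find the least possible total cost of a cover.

13

Bravo, Delta, Gala together cover every segment (Bravo ∪ Delta ∪ Gala = {6, 7, 8, 9, 10, 11, 12, 13, 14, 15, 16}); total cost 3 + 6 + 4 = 13.
No covering selection has total cost below 13.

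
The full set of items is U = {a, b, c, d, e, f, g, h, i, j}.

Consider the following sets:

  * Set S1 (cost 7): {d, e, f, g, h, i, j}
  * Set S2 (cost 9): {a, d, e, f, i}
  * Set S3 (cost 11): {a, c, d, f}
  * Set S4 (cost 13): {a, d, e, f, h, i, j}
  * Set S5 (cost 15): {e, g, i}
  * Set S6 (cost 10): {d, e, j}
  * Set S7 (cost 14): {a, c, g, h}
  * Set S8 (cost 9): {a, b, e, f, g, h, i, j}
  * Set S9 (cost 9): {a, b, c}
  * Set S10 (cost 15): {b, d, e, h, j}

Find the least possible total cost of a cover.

16

S1, S9 together cover every item (S1 ∪ S9 = {a, b, c, d, e, f, g, h, i, j}); total cost 7 + 9 = 16.
No covering selection has total cost below 16.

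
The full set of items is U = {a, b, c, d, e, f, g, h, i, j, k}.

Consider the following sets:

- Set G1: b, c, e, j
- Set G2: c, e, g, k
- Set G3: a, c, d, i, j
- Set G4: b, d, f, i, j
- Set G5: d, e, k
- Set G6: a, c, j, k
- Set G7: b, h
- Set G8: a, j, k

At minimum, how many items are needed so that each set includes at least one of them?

3

The 3 items {a, b, e} hit every set.
No choice of 2 items meets every set, so 3 is the minimum.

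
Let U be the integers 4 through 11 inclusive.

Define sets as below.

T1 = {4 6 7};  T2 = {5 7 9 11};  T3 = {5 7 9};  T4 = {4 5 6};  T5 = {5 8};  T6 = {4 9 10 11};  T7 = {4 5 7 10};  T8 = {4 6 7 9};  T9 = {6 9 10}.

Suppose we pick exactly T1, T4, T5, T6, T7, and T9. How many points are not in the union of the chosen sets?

Union of T1, T4, T5, T6, T7, T9 = {4, 5, 6, 7, 8, 9, 10, 11} — that's every point, so 0 are uncovered.

0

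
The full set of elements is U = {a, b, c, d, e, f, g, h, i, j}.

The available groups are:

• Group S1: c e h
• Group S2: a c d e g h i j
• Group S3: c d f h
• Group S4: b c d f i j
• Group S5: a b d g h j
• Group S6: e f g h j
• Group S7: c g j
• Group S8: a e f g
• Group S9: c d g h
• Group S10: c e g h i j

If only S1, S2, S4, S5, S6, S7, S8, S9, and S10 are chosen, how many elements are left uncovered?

0

Union of S1, S2, S4, S5, S6, S7, S8, S9, S10 = {a, b, c, d, e, f, g, h, i, j} — that's every element, so 0 are uncovered.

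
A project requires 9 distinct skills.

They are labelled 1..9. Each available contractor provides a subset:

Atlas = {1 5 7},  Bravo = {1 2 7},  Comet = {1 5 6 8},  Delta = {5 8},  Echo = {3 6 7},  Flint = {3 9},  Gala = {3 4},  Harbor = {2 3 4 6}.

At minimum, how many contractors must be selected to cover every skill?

Take {Comet, Echo, Flint, Harbor}. Their union is {1, 2, 3, 4, 5, 6, 7, 8, 9}, which is all 9 skills.
No 3 of the 8 contractors cover everything (all 56 combinations miss at least one skill), so 4 is optimal.

4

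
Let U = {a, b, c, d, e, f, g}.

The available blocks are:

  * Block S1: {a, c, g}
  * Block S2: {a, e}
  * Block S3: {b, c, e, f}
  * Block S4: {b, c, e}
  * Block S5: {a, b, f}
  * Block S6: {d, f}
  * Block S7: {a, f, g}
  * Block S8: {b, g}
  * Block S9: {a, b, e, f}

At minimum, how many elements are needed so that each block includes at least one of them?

3

Take H = {a, b, f}. Each listed block contains at least one of these, so H is a hitting set of size 3.
The blocks S2, S6, S8 are pairwise disjoint, so any hitting set needs a separate element for each — at least 3. Hence 3 is optimal.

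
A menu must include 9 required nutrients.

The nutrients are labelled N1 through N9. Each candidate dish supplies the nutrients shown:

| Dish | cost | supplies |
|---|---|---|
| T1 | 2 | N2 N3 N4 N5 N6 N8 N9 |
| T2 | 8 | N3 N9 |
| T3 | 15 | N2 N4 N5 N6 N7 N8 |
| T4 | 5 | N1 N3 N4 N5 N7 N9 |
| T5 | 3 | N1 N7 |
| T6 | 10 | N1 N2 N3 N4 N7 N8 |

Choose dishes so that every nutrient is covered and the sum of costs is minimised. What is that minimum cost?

T1, T5 together cover every nutrient (T1 ∪ T5 = {N1, N2, N3, N4, N5, N6, N7, N8, N9}); total cost 2 + 3 = 5.
No covering selection has total cost below 5.

5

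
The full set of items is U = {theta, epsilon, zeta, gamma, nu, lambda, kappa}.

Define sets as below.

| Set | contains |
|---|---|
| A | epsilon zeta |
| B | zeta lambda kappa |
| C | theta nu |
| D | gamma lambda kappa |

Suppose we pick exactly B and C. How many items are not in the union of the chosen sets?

Union of B, C = {theta, zeta, nu, lambda, kappa}.
Not covered: epsilon, gamma — 2 items.

2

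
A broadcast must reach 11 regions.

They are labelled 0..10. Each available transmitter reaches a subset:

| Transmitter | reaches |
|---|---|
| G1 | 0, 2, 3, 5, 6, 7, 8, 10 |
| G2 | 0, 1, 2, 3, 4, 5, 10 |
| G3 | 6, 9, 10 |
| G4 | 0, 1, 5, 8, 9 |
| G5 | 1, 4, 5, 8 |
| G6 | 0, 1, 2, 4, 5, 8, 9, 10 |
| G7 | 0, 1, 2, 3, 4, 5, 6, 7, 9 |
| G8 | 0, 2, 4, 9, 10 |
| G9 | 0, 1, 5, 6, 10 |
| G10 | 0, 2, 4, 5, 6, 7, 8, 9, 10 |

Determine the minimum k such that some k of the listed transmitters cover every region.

G7 and G10 together: G7 ∪ G10 = {0, 1, 2, 3, 4, 5, 6, 7, 8, 9, 10} — every region is covered.
No single transmitter has all 11 regions (the largest, G7, has 9), so 2 is optimal.

2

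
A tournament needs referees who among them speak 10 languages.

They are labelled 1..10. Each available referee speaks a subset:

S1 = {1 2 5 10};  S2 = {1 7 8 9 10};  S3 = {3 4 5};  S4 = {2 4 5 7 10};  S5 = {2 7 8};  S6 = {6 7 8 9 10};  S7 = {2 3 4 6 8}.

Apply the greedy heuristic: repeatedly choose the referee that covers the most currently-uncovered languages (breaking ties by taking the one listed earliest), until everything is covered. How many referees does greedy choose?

3

Greedy: pick S2 (covers 5 new) → pick S7 (covers 4 new) → pick S1 (covers 1 new). Total picks: 3.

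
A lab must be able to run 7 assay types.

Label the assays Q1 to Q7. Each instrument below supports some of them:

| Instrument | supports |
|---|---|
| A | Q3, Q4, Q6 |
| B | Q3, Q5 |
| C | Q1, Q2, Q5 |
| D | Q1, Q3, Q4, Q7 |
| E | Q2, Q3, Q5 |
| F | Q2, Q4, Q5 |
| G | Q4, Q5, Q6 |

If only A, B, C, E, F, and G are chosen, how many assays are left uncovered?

Union of A, B, C, E, F, G = {Q1, Q2, Q3, Q4, Q5, Q6}.
Not covered: Q7 — 1 assay.

1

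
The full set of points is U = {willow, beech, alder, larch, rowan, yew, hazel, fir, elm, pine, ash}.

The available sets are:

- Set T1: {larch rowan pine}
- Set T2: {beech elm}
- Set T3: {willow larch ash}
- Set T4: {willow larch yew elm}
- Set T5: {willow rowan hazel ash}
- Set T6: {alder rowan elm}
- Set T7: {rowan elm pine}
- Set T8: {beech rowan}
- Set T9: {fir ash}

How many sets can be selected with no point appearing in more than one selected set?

T1, T2, T9 are pairwise disjoint (T1={larch,rowan,pine}; T2={beech,elm}; T9={fir,ash}).
Every remaining set overlaps one of these, and no 4 of the listed sets are pairwise disjoint, so 3 is the maximum.

3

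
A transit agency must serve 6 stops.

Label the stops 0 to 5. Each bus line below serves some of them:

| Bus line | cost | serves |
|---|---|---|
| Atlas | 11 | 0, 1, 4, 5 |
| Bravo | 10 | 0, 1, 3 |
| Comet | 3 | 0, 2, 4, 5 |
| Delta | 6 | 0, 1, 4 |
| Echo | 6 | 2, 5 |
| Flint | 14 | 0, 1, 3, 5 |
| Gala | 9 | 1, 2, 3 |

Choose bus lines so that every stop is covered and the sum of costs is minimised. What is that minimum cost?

Comet, Gala together cover every stop (Comet ∪ Gala = {0, 1, 2, 3, 4, 5}); total cost 3 + 9 = 12.
No covering selection has total cost below 12.

12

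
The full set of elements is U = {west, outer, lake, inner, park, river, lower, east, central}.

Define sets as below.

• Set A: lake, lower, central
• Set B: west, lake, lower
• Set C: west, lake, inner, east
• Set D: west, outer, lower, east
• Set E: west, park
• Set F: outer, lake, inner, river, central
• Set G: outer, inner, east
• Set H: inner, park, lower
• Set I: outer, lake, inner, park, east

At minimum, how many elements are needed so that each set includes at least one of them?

3

The 3 elements {inner, park, lower} hit every set.
The sets A, E, G are pairwise disjoint, so any hitting set needs a separate element for each — at least 3. Hence 3 is optimal.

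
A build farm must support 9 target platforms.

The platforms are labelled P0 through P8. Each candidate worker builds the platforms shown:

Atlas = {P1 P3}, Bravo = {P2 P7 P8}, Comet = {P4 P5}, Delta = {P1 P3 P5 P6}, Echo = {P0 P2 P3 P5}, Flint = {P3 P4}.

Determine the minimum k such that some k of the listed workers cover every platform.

Take {Bravo, Comet, Delta, Echo}. Their union is {P0, P1, P2, P3, P4, P5, P6, P7, P8}, which is all 9 platforms.
Only Echo contains P0, so Echo is forced; the remaining 5 platforms need at least 3 more workers (each remaining worker adds at most 2) — so at least 4 workers are needed, and 4 is optimal.

4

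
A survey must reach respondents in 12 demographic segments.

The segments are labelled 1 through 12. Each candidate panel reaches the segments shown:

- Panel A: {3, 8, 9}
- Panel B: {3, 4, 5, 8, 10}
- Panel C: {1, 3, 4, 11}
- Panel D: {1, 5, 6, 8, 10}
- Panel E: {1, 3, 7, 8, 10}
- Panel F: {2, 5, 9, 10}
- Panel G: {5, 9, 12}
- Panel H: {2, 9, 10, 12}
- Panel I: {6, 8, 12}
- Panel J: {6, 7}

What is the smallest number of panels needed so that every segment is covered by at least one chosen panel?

4

Take {C, D, H, J}. Their union is {1, 2, 3, 4, 5, 6, 7, 8, 9, 10, 11, 12}, which is all 12 segments.
No 3 of the 10 panels cover everything (all 120 combinations miss at least one segment), so 4 is optimal.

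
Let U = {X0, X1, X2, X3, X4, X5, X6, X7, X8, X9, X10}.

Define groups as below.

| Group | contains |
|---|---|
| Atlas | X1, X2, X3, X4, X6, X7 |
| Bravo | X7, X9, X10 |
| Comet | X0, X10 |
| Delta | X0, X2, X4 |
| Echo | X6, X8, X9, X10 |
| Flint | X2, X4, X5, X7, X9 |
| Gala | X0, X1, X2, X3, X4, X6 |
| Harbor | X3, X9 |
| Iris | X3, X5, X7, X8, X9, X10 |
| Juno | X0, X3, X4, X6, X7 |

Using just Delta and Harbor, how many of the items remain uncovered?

Union of Delta, Harbor = {X0, X2, X3, X4, X9}.
Not covered: X1, X5, X6, X7, X8, X10 — 6 items.

6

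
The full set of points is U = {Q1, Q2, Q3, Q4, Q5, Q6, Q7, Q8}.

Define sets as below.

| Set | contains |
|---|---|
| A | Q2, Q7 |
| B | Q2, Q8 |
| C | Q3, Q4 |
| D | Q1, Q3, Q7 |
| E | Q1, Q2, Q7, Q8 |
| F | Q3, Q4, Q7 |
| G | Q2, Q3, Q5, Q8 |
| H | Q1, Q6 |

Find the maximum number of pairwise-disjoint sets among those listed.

B, C, H are pairwise disjoint (B={Q2,Q8}; C={Q3,Q4}; H={Q1,Q6}).
Every remaining set overlaps one of these, and no 4 of the listed sets are pairwise disjoint, so 3 is the maximum.

3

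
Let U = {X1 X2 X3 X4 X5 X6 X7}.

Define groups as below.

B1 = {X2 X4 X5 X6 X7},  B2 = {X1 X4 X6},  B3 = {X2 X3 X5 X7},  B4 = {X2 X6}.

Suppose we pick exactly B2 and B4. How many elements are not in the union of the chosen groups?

Union of B2, B4 = {X1, X2, X4, X6}.
Not covered: X3, X5, X7 — 3 elements.

3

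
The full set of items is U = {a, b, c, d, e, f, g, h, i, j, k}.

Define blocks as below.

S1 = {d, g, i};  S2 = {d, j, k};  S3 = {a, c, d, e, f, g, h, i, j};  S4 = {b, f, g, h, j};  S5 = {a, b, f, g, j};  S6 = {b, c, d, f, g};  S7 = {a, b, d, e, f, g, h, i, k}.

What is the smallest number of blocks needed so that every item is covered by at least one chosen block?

2

S3 and S7 together: S3 ∪ S7 = {a, b, c, d, e, f, g, h, i, j, k} — every item is covered.
No single block has all 11 items (the largest, S3, has 9), so 2 is optimal.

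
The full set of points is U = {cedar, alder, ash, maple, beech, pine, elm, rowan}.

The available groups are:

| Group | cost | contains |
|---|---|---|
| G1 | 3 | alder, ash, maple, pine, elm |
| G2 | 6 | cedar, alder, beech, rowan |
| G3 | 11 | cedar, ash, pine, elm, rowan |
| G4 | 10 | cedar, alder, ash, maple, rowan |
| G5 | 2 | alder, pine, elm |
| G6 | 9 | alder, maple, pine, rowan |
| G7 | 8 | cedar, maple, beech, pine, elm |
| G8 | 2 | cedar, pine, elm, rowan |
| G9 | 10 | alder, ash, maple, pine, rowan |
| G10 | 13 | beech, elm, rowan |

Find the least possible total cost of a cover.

G1, G2 together cover every point (G1 ∪ G2 = {cedar, alder, ash, maple, beech, pine, elm, rowan}); total cost 3 + 6 = 9.
The greedy pick G8, G1, G2 costs 11; no covering selection beats 9.

9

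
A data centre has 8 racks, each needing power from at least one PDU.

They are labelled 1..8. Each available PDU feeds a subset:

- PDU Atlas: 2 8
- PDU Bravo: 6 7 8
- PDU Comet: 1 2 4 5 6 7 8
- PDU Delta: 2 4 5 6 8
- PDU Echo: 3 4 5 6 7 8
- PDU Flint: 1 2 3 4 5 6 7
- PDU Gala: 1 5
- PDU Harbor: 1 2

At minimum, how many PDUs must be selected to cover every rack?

Take {Bravo, Flint}. Their union is {1, 2, 3, 4, 5, 6, 7, 8}, which is all 8 racks.
No single PDU has all 8 racks (the largest, Comet, has 7), so 2 is optimal.

2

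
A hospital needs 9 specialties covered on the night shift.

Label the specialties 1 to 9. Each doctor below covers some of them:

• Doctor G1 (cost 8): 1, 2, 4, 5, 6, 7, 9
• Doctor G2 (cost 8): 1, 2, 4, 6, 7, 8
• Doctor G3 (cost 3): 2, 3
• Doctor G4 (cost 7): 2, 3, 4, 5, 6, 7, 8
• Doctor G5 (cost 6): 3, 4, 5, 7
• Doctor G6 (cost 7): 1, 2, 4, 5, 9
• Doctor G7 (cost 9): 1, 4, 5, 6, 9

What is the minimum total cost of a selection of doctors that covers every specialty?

G4, G6 together cover every specialty (G4 ∪ G6 = {1, 2, 3, 4, 5, 6, 7, 8, 9}); total cost 7 + 7 = 14.
No covering selection has total cost below 14.

14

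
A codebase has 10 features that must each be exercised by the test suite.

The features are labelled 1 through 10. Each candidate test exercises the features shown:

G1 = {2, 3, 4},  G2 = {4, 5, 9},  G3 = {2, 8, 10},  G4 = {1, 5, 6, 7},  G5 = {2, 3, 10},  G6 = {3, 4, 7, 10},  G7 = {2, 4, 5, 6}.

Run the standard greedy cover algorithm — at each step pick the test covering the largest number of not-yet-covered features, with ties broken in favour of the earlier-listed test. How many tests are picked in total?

Greedy: pick G4 (covers 4 new) → pick G1 (covers 3 new) → pick G3 (covers 2 new) → pick G2 (covers 1 new). Total picks: 4.

4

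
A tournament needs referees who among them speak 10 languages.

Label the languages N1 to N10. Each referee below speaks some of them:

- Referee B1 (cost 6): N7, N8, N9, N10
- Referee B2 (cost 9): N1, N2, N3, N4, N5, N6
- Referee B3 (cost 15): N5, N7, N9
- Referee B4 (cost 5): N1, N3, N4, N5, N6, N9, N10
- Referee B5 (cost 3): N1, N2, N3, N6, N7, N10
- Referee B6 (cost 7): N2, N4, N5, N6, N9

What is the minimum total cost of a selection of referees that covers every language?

B1, B4, B5 together cover every language (B1 ∪ B4 ∪ B5 = {N1, N2, N3, N4, N5, N6, N7, N8, N9, N10}); total cost 6 + 5 + 3 = 14.
No covering selection has total cost below 14.

14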